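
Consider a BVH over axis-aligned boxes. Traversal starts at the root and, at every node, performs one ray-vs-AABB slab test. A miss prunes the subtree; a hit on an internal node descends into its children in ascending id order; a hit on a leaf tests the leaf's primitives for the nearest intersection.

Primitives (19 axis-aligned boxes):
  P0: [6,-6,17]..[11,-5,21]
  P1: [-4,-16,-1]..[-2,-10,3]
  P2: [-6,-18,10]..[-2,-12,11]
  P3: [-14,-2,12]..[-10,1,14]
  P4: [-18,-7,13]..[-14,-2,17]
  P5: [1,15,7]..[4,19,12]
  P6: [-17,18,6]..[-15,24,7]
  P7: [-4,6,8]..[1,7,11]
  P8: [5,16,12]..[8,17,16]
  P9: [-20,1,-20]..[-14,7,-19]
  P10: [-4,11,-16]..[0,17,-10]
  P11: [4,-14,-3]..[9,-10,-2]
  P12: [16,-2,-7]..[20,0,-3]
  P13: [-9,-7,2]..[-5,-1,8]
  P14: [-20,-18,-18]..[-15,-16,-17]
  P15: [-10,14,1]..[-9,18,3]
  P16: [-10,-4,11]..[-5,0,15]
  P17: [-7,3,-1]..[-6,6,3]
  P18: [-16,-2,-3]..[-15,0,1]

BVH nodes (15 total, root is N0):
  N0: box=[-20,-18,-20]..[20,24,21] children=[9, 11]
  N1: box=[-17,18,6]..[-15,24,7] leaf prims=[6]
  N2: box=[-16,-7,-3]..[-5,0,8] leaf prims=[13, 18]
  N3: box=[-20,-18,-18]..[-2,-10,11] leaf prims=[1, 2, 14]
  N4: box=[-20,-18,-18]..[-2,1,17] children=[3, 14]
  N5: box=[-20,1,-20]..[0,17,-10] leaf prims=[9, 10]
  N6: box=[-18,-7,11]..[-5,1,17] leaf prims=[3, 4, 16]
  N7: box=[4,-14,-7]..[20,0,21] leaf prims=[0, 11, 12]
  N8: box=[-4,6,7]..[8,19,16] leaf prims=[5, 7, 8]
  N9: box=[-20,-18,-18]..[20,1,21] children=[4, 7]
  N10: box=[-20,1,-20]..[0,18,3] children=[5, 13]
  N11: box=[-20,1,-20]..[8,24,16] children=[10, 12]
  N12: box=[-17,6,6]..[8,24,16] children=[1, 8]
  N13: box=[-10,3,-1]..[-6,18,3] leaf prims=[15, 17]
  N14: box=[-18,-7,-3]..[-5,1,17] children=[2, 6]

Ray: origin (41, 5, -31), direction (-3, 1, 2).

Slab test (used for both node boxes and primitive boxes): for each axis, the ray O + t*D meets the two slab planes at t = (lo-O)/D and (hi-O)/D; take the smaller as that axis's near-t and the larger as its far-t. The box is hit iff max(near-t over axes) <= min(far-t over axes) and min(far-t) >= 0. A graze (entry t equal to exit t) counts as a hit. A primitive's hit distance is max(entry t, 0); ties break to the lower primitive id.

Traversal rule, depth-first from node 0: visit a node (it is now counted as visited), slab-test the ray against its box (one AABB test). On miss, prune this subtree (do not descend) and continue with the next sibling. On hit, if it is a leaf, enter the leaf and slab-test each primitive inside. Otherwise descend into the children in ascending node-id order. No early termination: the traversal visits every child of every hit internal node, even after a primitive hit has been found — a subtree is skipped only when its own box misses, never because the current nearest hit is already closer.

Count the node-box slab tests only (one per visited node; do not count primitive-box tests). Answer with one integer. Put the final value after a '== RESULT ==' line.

Walk:
N0 x:[7,61/3] y:[-23,19] z:[11/2,26] -> hit [7,19], descend [9, 11]
  N9 x:[7,61/3] y:[-23,-4] z:[13/2,26] -> miss, prune
  N11 x:[11,61/3] y:[-4,19] z:[11/2,47/2] -> hit [11,19], descend [10, 12]
    N10 x:[41/3,61/3] y:[-4,13] z:[11/2,17] -> miss, prune
    N12 x:[11,58/3] y:[1,19] z:[37/2,47/2] -> hit [37/2,19], descend [1, 8]
      N1 x:[56/3,58/3] y:[13,19] z:[37/2,19] -> hit [56/3,19] leaf, test {P6@t=56/3}
      N8 x:[11,15] y:[1,14] z:[19,47/2] -> miss, prune

7 AABB tests over nodes [0, 9, 11, 10, 12, 1, 8]; 1 leaf entered; closest P6.

== RESULT ==
7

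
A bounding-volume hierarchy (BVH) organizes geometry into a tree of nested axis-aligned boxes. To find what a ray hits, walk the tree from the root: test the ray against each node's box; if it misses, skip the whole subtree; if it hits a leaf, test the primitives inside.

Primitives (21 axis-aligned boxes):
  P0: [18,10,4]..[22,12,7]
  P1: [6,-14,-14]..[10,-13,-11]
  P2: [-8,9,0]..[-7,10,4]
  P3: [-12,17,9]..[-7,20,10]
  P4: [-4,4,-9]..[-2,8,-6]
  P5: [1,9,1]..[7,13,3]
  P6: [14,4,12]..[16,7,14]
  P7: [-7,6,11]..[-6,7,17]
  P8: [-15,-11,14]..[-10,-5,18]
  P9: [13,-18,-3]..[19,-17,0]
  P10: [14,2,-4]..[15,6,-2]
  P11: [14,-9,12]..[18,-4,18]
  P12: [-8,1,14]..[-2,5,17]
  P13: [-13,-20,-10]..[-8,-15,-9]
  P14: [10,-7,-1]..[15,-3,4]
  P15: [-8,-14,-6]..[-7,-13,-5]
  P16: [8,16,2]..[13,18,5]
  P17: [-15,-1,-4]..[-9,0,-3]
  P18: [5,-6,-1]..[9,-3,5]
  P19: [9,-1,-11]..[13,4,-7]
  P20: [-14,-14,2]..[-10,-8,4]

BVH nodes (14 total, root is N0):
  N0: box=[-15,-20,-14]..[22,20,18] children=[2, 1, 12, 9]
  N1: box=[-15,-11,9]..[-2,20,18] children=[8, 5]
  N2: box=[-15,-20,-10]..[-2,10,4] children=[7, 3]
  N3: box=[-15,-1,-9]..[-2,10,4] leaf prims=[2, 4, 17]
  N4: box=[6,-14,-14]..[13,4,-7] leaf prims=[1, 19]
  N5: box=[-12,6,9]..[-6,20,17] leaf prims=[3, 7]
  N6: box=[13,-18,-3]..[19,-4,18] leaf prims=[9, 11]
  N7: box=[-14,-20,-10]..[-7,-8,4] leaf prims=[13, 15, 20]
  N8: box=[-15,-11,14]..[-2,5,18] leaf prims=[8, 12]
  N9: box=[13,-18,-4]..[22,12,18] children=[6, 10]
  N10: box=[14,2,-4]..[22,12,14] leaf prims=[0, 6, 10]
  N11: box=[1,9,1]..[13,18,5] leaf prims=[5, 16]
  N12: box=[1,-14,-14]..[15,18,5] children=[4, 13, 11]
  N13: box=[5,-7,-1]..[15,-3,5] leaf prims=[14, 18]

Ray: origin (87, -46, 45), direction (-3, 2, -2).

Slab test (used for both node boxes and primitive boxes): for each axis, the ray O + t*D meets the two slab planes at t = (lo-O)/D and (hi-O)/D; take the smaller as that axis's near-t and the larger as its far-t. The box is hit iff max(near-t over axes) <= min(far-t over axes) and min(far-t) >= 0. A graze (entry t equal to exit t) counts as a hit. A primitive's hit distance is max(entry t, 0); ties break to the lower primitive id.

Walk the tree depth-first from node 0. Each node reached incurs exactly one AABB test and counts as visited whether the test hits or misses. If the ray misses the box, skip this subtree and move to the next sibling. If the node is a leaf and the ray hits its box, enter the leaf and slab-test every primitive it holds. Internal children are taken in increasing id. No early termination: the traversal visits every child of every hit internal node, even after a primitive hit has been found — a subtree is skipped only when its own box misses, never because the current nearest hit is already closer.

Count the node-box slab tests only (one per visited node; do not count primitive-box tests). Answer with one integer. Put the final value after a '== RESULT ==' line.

Trace the traversal:
N0 x:[65/3,34] y:[13,33] z:[27/2,59/2] -> hit [65/3,59/2], descend [1, 2, 9, 12]
  N1 x:[89/3,34] y:[35/2,33] z:[27/2,18] -> miss, prune
  N2 x:[89/3,34] y:[13,28] z:[41/2,55/2] -> miss, prune
  N9 x:[65/3,74/3] y:[14,29] z:[27/2,49/2] -> hit [65/3,49/2], descend [6, 10]
    N6 x:[68/3,74/3] y:[14,21] z:[27/2,24] -> miss, prune
    N10 x:[65/3,73/3] y:[24,29] z:[31/2,49/2] -> hit [24,73/3] leaf, test {P0(miss), P6(miss), P10@t=24}
  N12 x:[24,86/3] y:[16,32] z:[20,59/2] -> hit [24,86/3], descend [4, 11, 13]
    N4 x:[74/3,27] y:[16,25] z:[26,59/2] -> miss, prune
    N11 x:[74/3,86/3] y:[55/2,32] z:[20,22] -> miss, prune
    N13 x:[24,82/3] y:[39/2,43/2] z:[20,23] -> miss, prune

order=[0, 1, 2, 9, 6, 10, 12, 4, 11, 13]  |boxes|=10  |leaves|=1  hit=P10

== RESULT ==
10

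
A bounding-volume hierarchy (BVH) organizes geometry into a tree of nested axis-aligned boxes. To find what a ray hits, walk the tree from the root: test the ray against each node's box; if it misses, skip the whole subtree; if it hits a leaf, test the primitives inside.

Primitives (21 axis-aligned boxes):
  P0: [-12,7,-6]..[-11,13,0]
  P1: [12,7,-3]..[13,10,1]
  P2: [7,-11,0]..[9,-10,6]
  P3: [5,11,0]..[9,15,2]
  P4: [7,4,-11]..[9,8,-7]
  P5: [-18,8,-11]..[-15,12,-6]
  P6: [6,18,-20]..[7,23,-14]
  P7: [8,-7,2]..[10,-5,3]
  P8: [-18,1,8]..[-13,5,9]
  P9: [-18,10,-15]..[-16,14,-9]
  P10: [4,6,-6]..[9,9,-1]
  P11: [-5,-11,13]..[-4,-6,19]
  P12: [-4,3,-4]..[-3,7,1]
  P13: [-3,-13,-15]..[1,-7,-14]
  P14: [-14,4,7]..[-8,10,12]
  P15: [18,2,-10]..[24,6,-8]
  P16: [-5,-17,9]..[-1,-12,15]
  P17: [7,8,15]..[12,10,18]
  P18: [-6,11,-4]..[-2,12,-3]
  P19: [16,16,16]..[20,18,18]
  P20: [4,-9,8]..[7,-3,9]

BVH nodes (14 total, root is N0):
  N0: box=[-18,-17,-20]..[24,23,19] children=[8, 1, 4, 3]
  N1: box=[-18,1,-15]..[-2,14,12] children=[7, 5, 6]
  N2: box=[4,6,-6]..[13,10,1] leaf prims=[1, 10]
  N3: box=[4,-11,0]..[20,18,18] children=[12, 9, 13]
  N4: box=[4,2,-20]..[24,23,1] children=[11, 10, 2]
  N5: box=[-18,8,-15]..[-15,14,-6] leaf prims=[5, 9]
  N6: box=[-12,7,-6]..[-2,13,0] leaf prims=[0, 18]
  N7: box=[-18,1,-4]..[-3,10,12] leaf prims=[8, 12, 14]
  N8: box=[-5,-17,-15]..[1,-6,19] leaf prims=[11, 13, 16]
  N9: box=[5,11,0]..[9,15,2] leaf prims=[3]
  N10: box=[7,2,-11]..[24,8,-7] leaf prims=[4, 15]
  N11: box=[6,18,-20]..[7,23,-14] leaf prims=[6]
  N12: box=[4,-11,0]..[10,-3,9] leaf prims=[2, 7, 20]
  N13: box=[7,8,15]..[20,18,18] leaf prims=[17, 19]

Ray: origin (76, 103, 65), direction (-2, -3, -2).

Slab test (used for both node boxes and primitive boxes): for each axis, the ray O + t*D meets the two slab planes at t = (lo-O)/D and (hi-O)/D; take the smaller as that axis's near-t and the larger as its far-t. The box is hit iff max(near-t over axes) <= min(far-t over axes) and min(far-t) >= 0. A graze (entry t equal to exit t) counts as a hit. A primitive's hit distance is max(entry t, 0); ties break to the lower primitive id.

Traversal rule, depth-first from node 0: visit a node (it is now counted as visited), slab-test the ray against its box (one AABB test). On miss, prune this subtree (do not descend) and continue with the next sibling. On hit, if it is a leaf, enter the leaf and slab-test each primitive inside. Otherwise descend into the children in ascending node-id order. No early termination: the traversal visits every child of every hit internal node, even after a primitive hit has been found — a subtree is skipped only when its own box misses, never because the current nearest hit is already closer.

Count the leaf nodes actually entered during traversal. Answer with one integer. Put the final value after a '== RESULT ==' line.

Walk:
N0 x:[26,47] y:[80/3,40] z:[23,85/2] -> hit [80/3,40], descend [1, 3, 4, 8]
  N1 x:[39,47] y:[89/3,34] z:[53/2,40] -> miss, prune
  N3 x:[28,36] y:[85/3,38] z:[47/2,65/2] -> hit [85/3,65/2], descend [9, 12, 13]
    N9 x:[67/2,71/2] y:[88/3,92/3] z:[63/2,65/2] -> miss, prune
    N12 x:[33,36] y:[106/3,38] z:[28,65/2] -> miss, prune
    N13 x:[28,69/2] y:[85/3,95/3] z:[47/2,25] -> miss, prune
  N4 x:[26,36] y:[80/3,101/3] z:[32,85/2] -> hit [32,101/3], descend [2, 10, 11]
    N2 x:[63/2,36] y:[31,97/3] z:[32,71/2] -> hit [32,97/3] leaf, test {P1@t=32, P10(miss)}
    N10 x:[26,69/2] y:[95/3,101/3] z:[36,38] -> miss, prune
    N11 x:[69/2,35] y:[80/3,85/3] z:[79/2,85/2] -> miss, prune
  N8 x:[75/2,81/2] y:[109/3,40] z:[23,40] -> hit [75/2,40] leaf, test {P11(miss), P13(miss), P16(miss)}

order=[0, 1, 3, 9, 12, 13, 4, 2, 10, 11, 8]  |boxes|=11  |leaves|=2  hit=P1

== RESULT ==
2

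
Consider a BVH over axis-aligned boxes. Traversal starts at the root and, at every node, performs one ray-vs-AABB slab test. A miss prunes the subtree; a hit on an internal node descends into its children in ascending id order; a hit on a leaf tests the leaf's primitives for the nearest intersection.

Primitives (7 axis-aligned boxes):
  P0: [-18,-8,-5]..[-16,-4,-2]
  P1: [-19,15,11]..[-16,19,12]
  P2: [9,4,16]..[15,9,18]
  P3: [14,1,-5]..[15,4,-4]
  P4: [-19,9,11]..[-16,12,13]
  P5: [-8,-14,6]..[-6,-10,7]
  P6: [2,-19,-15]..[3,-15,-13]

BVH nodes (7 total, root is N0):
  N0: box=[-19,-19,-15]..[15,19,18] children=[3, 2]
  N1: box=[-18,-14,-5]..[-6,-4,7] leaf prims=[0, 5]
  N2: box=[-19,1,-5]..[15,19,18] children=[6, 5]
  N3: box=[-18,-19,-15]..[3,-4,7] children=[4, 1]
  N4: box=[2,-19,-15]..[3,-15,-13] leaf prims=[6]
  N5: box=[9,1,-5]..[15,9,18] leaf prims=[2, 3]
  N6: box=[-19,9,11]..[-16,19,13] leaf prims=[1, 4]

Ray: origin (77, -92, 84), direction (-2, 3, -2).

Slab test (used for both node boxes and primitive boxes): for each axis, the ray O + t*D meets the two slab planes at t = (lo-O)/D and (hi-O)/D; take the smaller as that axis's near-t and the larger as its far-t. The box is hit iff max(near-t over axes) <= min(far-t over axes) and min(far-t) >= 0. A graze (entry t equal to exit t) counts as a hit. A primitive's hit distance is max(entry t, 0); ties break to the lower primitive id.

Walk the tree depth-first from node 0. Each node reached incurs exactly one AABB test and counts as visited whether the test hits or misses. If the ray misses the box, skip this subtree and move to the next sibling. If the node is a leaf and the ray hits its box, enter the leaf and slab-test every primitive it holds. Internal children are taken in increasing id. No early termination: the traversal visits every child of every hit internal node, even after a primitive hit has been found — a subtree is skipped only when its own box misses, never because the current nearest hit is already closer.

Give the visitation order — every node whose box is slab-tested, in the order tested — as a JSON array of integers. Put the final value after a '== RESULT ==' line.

Walk:
N0 x:[31,48] y:[73/3,37] z:[33,99/2] -> hit [33,37], descend [2, 3]
  N2 x:[31,48] y:[31,37] z:[33,89/2] -> hit [33,37], descend [5, 6]
    N5 x:[31,34] y:[31,101/3] z:[33,89/2] -> hit [33,101/3] leaf, test {P2@t=33, P3(miss)}
    N6 x:[93/2,48] y:[101/3,37] z:[71/2,73/2] -> miss, prune
  N3 x:[37,95/2] y:[73/3,88/3] z:[77/2,99/2] -> miss, prune

Visited [0, 2, 5, 6, 3]. Tests: 5 box, 1 leaf. Nearest: P2.

== RESULT ==
[0, 2, 5, 6, 3]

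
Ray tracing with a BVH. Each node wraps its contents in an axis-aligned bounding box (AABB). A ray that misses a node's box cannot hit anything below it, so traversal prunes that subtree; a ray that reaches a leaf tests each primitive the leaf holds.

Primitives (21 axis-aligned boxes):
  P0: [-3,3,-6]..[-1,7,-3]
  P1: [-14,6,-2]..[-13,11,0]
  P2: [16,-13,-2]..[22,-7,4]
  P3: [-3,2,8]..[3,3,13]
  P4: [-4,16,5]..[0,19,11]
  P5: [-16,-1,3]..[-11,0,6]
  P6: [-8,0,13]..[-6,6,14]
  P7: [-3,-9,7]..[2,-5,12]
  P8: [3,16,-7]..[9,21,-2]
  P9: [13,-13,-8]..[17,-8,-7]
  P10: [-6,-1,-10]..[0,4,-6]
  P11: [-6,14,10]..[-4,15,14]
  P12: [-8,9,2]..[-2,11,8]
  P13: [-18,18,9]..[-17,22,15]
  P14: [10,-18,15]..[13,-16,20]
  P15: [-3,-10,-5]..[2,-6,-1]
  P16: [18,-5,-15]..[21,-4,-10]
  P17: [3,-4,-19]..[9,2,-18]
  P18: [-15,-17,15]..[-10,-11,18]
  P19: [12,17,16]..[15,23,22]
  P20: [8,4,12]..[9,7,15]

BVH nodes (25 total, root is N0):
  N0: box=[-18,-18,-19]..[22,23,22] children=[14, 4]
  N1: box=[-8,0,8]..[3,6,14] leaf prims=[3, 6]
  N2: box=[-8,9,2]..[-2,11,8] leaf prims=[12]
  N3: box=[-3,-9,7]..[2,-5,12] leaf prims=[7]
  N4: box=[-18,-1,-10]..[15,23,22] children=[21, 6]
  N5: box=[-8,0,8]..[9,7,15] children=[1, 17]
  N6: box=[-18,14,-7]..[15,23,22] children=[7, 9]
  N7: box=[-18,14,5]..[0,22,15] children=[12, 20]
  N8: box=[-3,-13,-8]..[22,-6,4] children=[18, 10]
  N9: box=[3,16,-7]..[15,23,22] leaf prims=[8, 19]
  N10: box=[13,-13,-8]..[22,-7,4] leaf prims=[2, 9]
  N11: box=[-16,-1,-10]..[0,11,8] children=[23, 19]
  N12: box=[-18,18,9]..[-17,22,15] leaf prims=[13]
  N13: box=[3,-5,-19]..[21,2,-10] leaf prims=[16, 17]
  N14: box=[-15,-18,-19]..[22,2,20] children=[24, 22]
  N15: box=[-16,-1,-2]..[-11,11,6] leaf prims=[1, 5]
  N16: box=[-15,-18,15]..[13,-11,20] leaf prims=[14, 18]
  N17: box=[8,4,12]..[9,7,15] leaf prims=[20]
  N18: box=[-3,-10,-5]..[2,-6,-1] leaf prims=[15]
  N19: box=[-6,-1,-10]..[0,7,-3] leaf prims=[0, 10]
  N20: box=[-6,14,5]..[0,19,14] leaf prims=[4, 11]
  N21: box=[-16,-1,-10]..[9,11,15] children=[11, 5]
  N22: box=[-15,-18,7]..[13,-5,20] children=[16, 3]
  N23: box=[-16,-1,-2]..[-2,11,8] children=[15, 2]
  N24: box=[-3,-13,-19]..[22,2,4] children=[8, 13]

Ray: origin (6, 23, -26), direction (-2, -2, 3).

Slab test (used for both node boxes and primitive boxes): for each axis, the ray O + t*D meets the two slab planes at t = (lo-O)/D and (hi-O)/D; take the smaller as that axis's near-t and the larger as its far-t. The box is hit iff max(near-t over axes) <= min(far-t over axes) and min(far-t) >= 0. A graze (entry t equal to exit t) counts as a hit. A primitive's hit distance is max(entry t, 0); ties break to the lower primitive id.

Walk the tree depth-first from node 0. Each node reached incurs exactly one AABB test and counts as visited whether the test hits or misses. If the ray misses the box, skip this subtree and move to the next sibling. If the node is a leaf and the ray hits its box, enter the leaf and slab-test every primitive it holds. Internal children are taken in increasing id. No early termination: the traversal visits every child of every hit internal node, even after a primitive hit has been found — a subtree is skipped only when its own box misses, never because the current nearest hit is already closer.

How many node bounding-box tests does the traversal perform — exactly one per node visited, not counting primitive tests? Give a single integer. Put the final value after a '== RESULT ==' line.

Traverse from the root:
N0 x:[-8,12] y:[0,41/2] z:[7/3,16] -> hit [7/3,12], descend [4, 14]
  N4 x:[-9/2,12] y:[0,12] z:[16/3,16] -> hit [16/3,12], descend [6, 21]
    N6 x:[-9/2,12] y:[0,9/2] z:[19/3,16] -> miss, prune
    N21 x:[-3/2,11] y:[6,12] z:[16/3,41/3] -> hit [6,11], descend [5, 11]
      N5 x:[-3/2,7] y:[8,23/2] z:[34/3,41/3] -> miss, prune
      N11 x:[3,11] y:[6,12] z:[16/3,34/3] -> hit [6,11], descend [19, 23]
        N19 x:[3,6] y:[8,12] z:[16/3,23/3] -> miss, prune
        N23 x:[4,11] y:[6,12] z:[8,34/3] -> hit [8,11], descend [2, 15]
          N2 x:[4,7] y:[6,7] z:[28/3,34/3] -> miss, prune
          N15 x:[17/2,11] y:[6,12] z:[8,32/3] -> hit [17/2,32/3] leaf, test {P1(miss), P5(miss)}
  N14 x:[-8,21/2] y:[21/2,41/2] z:[7/3,46/3] -> hit [21/2,21/2], descend [22, 24]
    N22 x:[-7/2,21/2] y:[14,41/2] z:[11,46/3] -> miss, prune
    N24 x:[-8,9/2] y:[21/2,18] z:[7/3,10] -> miss, prune

Summary -> nodes [0, 4, 6, 21, 5, 11, 19, 23, 2, 15, 14, 22, 24]; box-tests=13; leaf-entries=1; first=miss

== RESULT ==
13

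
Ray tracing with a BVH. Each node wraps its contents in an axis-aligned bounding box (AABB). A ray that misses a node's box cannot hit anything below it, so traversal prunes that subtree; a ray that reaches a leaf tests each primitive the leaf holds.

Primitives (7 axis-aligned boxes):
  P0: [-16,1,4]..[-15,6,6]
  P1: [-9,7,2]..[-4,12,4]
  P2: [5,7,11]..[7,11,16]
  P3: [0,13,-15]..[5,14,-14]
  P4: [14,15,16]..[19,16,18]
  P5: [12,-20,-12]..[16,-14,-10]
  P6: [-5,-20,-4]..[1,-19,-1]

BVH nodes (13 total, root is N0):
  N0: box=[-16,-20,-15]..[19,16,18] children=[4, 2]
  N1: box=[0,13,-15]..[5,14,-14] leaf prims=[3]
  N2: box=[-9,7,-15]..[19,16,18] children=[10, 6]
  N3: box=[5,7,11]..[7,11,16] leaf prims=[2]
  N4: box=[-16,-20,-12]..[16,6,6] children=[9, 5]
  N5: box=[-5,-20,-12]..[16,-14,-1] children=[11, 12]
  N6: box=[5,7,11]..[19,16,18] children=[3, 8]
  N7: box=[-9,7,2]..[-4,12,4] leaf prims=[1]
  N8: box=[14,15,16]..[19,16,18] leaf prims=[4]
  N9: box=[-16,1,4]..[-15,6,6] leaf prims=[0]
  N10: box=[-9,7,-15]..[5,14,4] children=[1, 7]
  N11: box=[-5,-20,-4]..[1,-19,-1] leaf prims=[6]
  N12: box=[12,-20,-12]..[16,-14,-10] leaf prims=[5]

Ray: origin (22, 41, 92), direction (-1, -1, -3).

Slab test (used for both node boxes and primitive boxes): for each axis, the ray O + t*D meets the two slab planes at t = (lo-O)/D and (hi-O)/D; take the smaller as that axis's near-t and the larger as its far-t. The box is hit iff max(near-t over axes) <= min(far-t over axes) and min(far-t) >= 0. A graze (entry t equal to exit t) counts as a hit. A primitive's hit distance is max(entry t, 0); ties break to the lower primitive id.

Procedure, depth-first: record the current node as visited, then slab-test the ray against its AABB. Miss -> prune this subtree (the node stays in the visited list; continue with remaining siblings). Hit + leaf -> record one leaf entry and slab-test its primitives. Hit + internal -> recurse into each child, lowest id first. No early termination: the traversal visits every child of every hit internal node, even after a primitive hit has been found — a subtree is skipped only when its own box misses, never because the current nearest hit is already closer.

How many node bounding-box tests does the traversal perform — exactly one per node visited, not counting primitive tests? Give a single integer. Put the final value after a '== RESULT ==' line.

Traverse from the root:
N0 x:[3,38] y:[25,61] z:[74/3,107/3] -> hit [25,107/3], descend [2, 4]
  N2 x:[3,31] y:[25,34] z:[74/3,107/3] -> hit [25,31], descend [6, 10]
    N6 x:[3,17] y:[25,34] z:[74/3,27] -> miss, prune
    N10 x:[17,31] y:[27,34] z:[88/3,107/3] -> hit [88/3,31], descend [1, 7]
      N1 x:[17,22] y:[27,28] z:[106/3,107/3] -> miss, prune
      N7 x:[26,31] y:[29,34] z:[88/3,30] -> hit [88/3,30] leaf, test {P1@t=88/3}
  N4 x:[6,38] y:[35,61] z:[86/3,104/3] -> miss, prune

order=[0, 2, 6, 10, 1, 7, 4]  |boxes|=7  |leaves|=1  hit=P1

== RESULT ==
7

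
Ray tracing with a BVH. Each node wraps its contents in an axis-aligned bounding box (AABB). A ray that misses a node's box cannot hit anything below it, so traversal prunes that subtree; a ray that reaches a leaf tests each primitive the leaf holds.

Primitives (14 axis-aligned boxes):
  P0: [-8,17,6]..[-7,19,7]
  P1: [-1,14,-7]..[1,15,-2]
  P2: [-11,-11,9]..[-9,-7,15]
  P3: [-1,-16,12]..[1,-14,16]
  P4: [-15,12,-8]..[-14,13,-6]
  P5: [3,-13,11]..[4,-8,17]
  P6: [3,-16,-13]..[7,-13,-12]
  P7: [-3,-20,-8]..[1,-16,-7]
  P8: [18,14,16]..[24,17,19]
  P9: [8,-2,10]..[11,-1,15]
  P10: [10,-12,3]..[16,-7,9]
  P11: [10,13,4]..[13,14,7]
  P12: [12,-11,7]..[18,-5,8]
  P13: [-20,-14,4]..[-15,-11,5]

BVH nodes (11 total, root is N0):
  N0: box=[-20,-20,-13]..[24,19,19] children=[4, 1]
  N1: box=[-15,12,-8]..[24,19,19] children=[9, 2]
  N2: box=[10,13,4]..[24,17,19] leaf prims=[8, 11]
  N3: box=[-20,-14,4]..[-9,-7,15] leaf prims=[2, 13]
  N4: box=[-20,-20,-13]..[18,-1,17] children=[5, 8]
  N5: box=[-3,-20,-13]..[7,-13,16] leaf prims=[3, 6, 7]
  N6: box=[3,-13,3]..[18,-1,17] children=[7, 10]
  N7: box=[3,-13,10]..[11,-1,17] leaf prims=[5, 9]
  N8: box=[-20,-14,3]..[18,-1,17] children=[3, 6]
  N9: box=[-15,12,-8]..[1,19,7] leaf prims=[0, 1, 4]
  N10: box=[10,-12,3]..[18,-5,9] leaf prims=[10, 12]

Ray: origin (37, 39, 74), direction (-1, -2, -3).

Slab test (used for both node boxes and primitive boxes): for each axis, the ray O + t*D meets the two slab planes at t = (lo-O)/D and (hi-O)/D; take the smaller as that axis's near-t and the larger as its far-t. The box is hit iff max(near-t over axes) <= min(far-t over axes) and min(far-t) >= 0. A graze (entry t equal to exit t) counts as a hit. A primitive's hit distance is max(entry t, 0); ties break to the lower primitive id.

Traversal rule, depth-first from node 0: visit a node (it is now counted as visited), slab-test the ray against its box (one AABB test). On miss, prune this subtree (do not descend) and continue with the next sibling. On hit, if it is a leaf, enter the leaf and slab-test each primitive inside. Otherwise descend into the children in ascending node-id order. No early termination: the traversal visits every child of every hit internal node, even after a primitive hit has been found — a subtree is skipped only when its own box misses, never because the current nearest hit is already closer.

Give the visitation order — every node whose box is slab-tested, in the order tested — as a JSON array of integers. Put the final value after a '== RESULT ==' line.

Traverse from the root:
N0 x:[13,57] y:[10,59/2] z:[55/3,29] -> hit [55/3,29], descend [1, 4]
  N1 x:[13,52] y:[10,27/2] z:[55/3,82/3] -> miss, prune
  N4 x:[19,57] y:[20,59/2] z:[19,29] -> hit [20,29], descend [5, 8]
    N5 x:[30,40] y:[26,59/2] z:[58/3,29] -> miss, prune
    N8 x:[19,57] y:[20,53/2] z:[19,71/3] -> hit [20,71/3], descend [3, 6]
      N3 x:[46,57] y:[23,53/2] z:[59/3,70/3] -> miss, prune
      N6 x:[19,34] y:[20,26] z:[19,71/3] -> hit [20,71/3], descend [7, 10]
        N7 x:[26,34] y:[20,26] z:[19,64/3] -> miss, prune
        N10 x:[19,27] y:[22,51/2] z:[65/3,71/3] -> hit [22,71/3] leaf, test {P10@t=23, P12@t=22}

9 AABB tests over nodes [0, 1, 4, 5, 8, 3, 6, 7, 10]; 1 leaf entered; closest P12.

== RESULT ==
[0, 1, 4, 5, 8, 3, 6, 7, 10]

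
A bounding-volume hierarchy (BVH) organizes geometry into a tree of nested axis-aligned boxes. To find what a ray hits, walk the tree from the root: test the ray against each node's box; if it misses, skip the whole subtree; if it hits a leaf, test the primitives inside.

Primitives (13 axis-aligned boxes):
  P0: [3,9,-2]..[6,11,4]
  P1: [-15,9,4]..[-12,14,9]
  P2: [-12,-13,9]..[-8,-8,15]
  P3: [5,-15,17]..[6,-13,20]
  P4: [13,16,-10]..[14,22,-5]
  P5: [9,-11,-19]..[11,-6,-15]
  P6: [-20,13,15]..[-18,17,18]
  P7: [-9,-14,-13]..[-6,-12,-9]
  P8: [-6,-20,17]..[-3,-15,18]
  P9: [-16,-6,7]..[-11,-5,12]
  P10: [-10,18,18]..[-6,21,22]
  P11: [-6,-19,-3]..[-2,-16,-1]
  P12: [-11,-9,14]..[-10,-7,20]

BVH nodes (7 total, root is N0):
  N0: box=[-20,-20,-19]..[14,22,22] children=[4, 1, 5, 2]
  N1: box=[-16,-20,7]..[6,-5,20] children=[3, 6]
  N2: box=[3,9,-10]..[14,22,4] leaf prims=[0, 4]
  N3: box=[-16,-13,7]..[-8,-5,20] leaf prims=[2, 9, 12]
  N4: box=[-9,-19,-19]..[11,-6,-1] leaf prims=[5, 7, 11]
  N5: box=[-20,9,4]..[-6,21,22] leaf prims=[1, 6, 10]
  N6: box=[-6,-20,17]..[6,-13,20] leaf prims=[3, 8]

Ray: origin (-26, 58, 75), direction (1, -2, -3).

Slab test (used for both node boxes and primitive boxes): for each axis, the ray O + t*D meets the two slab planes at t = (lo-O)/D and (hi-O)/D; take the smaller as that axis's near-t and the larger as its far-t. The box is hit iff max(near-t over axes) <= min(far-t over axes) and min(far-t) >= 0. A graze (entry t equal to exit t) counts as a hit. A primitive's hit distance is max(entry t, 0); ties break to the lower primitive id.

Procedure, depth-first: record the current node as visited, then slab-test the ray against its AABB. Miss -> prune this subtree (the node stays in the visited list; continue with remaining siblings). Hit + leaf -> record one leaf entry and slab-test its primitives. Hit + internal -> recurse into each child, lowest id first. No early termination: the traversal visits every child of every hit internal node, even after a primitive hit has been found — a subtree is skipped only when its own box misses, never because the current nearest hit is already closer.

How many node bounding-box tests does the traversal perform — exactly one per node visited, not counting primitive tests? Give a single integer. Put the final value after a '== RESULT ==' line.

Walk:
N0 x:[6,40] y:[18,39] z:[53/3,94/3] -> hit [18,94/3], descend [1, 2, 4, 5]
  N1 x:[10,32] y:[63/2,39] z:[55/3,68/3] -> miss, prune
  N2 x:[29,40] y:[18,49/2] z:[71/3,85/3] -> miss, prune
  N4 x:[17,37] y:[32,77/2] z:[76/3,94/3] -> miss, prune
  N5 x:[6,20] y:[37/2,49/2] z:[53/3,71/3] -> hit [37/2,20] leaf, test {P1(miss), P6(miss), P10@t=37/2}

Visited [0, 1, 2, 4, 5]. Tests: 5 box, 1 leaf. Nearest: P10.

== RESULT ==
5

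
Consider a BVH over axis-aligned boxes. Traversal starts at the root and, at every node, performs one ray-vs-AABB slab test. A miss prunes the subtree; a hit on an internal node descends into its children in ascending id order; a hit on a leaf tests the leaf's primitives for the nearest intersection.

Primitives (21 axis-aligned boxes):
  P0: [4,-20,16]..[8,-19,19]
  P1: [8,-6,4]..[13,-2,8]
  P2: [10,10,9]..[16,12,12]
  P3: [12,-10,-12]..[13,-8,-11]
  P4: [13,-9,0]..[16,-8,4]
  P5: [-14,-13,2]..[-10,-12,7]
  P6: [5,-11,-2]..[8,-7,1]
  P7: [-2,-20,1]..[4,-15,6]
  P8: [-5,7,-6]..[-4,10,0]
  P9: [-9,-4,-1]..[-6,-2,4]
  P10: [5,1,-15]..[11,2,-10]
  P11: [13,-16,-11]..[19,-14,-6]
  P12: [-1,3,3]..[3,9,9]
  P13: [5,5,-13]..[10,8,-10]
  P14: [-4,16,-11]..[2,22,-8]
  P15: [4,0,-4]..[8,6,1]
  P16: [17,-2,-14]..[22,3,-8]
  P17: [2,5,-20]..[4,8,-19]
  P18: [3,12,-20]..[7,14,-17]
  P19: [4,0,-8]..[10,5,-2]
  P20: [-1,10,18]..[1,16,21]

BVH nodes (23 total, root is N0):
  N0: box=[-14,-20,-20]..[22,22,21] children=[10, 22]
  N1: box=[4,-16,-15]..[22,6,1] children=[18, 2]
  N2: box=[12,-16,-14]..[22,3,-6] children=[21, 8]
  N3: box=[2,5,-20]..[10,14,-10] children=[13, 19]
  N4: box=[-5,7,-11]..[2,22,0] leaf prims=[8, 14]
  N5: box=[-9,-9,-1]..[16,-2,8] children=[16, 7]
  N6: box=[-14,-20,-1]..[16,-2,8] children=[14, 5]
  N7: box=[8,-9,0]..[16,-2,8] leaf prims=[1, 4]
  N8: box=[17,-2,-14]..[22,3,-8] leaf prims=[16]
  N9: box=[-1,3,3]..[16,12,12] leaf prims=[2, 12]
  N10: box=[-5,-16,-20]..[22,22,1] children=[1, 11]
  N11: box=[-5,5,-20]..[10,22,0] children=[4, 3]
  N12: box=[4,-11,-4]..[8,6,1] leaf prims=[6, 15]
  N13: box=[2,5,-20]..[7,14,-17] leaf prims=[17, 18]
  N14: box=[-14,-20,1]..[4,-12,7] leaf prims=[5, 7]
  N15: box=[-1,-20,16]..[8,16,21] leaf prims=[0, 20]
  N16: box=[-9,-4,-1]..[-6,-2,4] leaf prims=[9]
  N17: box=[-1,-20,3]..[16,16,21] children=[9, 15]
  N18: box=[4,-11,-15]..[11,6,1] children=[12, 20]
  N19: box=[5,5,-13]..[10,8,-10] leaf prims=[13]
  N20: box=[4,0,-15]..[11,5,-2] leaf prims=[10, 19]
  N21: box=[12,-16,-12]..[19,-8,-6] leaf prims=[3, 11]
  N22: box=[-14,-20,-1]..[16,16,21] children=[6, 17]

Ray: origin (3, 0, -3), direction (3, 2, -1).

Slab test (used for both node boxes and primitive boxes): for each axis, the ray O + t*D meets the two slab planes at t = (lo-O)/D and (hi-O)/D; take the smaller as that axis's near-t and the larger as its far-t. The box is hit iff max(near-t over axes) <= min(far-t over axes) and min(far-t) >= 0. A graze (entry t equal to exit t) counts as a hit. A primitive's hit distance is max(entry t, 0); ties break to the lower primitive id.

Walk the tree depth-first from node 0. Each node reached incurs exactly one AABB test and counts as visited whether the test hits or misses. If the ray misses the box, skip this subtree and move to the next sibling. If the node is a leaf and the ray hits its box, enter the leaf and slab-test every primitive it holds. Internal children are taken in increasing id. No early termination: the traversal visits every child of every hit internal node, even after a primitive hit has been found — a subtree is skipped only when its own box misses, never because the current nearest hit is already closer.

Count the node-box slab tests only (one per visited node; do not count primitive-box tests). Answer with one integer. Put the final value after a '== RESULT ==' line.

Trace the traversal:
N0 x:[-17/3,19/3] y:[-10,11] z:[-24,17] -> hit [-17/3,19/3], descend [10, 22]
  N10 x:[-8/3,19/3] y:[-8,11] z:[-4,17] -> hit [-8/3,19/3], descend [1, 11]
    N1 x:[1/3,19/3] y:[-8,3] z:[-4,12] -> hit [1/3,3], descend [2, 18]
      N2 x:[3,19/3] y:[-8,3/2] z:[3,11] -> miss, prune
      N18 x:[1/3,8/3] y:[-11/2,3] z:[-4,12] -> hit [1/3,8/3], descend [12, 20]
        N12 x:[1/3,5/3] y:[-11/2,3] z:[-4,1] -> hit [1/3,1] leaf, test {P6(miss), P15@t=1/3}
        N20 x:[1/3,8/3] y:[0,5/2] z:[-1,12] -> hit [1/3,5/2] leaf, test {P10(miss), P19@t=1/3}
    N11 x:[-8/3,7/3] y:[5/2,11] z:[-3,17] -> miss, prune
  N22 x:[-17/3,13/3] y:[-10,8] z:[-24,-2] -> miss, prune

Summary -> nodes [0, 10, 1, 2, 18, 12, 20, 11, 22]; box-tests=9; leaf-entries=2; first=P15

== RESULT ==
9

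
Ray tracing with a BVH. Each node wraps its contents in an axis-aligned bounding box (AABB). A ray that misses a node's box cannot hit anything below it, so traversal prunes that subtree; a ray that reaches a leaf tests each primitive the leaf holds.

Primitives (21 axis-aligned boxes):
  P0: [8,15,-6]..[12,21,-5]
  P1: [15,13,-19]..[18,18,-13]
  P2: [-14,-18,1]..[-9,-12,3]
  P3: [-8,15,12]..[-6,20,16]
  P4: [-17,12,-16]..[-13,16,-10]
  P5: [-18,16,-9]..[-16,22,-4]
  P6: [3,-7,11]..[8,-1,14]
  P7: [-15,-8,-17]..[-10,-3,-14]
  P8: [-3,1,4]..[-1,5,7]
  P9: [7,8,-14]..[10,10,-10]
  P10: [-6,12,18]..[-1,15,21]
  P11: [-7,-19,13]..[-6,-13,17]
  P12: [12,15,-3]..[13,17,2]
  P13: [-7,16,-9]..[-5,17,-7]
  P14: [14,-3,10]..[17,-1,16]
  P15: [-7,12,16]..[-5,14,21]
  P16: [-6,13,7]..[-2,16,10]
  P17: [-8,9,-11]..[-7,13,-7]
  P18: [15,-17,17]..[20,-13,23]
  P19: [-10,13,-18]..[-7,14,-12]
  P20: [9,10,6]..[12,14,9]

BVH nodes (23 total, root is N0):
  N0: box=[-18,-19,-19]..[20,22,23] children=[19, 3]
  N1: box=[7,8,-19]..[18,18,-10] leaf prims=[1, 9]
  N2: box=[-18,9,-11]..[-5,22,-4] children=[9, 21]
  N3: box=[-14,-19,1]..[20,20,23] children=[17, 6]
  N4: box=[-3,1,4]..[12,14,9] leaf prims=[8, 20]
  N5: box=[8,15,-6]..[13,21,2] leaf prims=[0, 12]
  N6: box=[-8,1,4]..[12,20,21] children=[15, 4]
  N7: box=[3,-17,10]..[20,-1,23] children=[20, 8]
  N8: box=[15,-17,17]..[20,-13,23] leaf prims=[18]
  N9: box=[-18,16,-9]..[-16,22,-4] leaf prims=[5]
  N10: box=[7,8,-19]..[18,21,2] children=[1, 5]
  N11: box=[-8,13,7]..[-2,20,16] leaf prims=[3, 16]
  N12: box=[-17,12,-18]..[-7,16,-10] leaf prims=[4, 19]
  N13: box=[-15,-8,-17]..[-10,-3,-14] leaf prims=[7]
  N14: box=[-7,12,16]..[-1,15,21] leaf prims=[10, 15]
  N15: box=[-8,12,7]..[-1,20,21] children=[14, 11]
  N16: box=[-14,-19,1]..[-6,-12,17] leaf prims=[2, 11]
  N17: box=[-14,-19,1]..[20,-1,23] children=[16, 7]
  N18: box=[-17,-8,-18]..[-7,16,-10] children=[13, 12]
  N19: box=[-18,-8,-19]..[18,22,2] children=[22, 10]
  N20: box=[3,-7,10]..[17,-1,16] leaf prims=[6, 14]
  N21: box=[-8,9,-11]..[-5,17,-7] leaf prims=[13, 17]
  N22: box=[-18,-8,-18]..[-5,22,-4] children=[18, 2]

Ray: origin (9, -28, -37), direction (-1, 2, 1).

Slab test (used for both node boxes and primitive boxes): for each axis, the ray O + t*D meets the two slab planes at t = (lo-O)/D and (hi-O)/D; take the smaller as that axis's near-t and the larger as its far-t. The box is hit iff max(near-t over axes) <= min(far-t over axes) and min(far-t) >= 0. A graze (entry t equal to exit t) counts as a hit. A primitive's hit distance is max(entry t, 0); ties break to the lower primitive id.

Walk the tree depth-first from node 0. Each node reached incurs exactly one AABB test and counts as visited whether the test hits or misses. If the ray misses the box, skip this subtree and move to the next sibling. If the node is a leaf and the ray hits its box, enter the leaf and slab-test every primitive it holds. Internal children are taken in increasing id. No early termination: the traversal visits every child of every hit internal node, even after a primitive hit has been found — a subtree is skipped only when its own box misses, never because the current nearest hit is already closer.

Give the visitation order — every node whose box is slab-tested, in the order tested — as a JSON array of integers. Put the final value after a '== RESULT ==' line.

Trace the traversal:
N0 x:[-11,27] y:[9/2,25] z:[18,60] -> hit [18,25], descend [3, 19]
  N3 x:[-11,23] y:[9/2,24] z:[38,60] -> miss, prune
  N19 x:[-9,27] y:[10,25] z:[18,39] -> hit [18,25], descend [10, 22]
    N10 x:[-9,2] y:[18,49/2] z:[18,39] -> miss, prune
    N22 x:[14,27] y:[10,25] z:[19,33] -> hit [19,25], descend [2, 18]
      N2 x:[14,27] y:[37/2,25] z:[26,33] -> miss, prune
      N18 x:[16,26] y:[10,22] z:[19,27] -> hit [19,22], descend [12, 13]
        N12 x:[16,26] y:[20,22] z:[19,27] -> hit [20,22] leaf, test {P4@t=22, P19(miss)}
        N13 x:[19,24] y:[10,25/2] z:[20,23] -> miss, prune

order=[0, 3, 19, 10, 22, 2, 18, 12, 13]  |boxes|=9  |leaves|=1  hit=P4

== RESULT ==
[0, 3, 19, 10, 22, 2, 18, 12, 13]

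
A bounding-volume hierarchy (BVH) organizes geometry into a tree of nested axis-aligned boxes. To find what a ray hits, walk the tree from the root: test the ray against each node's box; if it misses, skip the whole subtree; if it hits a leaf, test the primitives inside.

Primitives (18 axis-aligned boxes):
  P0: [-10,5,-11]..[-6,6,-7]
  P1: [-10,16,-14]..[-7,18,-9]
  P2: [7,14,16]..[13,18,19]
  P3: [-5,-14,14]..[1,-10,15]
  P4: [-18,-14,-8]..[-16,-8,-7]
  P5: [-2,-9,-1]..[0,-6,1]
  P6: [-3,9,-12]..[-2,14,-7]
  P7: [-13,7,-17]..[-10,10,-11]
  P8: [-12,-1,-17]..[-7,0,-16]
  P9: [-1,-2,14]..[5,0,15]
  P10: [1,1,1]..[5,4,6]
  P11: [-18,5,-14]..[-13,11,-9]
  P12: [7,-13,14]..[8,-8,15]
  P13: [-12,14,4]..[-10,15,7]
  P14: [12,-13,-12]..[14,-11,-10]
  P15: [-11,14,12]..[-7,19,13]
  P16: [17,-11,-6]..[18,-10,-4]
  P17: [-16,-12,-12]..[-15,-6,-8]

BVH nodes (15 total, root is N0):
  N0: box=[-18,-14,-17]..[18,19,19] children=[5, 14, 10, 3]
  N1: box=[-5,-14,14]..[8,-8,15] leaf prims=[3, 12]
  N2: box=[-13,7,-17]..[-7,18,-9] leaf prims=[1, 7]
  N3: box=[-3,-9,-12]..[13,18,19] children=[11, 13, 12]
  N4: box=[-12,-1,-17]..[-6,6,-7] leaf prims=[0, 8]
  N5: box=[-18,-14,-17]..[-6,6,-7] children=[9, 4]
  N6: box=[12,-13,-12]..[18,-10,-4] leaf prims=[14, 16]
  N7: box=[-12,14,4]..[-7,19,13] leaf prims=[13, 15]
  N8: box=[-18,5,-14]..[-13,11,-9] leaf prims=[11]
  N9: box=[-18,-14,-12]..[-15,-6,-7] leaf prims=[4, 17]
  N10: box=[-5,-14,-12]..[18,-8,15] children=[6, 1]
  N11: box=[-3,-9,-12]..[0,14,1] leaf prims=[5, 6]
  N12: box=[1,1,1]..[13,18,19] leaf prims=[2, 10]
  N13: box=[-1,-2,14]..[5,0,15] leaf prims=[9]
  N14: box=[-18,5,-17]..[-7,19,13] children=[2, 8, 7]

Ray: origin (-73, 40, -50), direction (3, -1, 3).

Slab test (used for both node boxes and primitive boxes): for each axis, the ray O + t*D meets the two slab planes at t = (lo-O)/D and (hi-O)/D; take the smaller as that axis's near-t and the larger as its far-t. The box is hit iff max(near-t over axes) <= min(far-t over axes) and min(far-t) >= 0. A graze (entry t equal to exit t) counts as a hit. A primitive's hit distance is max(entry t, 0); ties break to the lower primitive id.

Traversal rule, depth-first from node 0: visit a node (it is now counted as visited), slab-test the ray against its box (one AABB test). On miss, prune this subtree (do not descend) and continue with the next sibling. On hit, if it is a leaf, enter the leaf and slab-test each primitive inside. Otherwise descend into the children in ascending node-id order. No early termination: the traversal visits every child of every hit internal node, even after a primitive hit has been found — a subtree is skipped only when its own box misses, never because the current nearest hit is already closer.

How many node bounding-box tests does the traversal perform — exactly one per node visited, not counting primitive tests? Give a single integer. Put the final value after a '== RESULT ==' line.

Walk:
N0 x:[55/3,91/3] y:[21,54] z:[11,23] -> hit [21,23], descend [3, 5, 10, 14]
  N3 x:[70/3,86/3] y:[22,49] z:[38/3,23] -> miss, prune
  N5 x:[55/3,67/3] y:[34,54] z:[11,43/3] -> miss, prune
  N10 x:[68/3,91/3] y:[48,54] z:[38/3,65/3] -> miss, prune
  N14 x:[55/3,22] y:[21,35] z:[11,21] -> hit [21,21], descend [2, 7, 8]
    N2 x:[20,22] y:[22,33] z:[11,41/3] -> miss, prune
    N7 x:[61/3,22] y:[21,26] z:[18,21] -> hit [21,21] leaf, test {P13(miss), P15@t=21}
    N8 x:[55/3,20] y:[29,35] z:[12,41/3] -> miss, prune

Summary -> nodes [0, 3, 5, 10, 14, 2, 7, 8]; box-tests=8; leaf-entries=1; first=P15

== RESULT ==
8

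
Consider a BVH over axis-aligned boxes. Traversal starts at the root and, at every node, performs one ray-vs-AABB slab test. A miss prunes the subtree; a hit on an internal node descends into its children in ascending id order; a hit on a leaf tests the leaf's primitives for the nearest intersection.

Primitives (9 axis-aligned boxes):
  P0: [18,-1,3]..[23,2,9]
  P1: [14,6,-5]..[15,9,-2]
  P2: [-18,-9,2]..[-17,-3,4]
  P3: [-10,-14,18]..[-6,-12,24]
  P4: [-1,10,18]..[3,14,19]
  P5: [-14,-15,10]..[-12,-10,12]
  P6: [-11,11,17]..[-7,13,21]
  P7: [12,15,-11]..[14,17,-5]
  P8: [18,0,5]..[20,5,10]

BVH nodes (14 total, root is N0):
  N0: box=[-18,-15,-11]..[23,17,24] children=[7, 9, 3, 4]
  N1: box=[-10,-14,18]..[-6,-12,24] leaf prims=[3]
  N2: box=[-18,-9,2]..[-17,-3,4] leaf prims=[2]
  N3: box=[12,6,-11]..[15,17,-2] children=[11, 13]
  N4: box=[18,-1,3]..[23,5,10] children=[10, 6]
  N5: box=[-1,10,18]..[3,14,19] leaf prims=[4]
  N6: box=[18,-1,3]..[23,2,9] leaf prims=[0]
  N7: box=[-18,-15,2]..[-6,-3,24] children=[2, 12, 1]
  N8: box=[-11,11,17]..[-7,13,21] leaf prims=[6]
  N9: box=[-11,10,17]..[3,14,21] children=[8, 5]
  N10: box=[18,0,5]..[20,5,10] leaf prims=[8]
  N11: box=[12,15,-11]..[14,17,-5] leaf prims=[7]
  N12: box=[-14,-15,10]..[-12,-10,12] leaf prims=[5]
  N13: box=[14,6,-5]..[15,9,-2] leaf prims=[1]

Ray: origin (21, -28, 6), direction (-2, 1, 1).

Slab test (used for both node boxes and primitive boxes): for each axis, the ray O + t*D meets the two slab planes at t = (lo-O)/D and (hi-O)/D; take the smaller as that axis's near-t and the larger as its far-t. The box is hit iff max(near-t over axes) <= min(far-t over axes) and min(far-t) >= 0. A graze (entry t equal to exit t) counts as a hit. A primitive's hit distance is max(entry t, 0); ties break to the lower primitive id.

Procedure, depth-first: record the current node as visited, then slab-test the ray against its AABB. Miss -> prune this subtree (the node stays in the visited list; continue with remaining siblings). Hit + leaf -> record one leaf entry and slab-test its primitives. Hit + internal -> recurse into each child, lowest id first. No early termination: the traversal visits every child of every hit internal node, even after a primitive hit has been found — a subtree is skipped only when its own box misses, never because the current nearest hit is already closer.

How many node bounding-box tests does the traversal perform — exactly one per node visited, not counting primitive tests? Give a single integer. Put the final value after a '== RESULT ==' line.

Walk:
N0 x:[-1,39/2] y:[13,45] z:[-17,18] -> hit [13,18], descend [3, 4, 7, 9]
  N3 x:[3,9/2] y:[34,45] z:[-17,-8] -> miss, prune
  N4 x:[-1,3/2] y:[27,33] z:[-3,4] -> miss, prune
  N7 x:[27/2,39/2] y:[13,25] z:[-4,18] -> hit [27/2,18], descend [1, 2, 12]
    N1 x:[27/2,31/2] y:[14,16] z:[12,18] -> hit [14,31/2] leaf, test {P3@t=14}
    N2 x:[19,39/2] y:[19,25] z:[-4,-2] -> miss, prune
    N12 x:[33/2,35/2] y:[13,18] z:[4,6] -> miss, prune
  N9 x:[9,16] y:[38,42] z:[11,15] -> miss, prune

order=[0, 3, 4, 7, 1, 2, 12, 9]  |boxes|=8  |leaves|=1  hit=P3

== RESULT ==
8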